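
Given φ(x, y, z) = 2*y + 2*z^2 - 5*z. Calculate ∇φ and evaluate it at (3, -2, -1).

∂φ/∂x = 0
∂φ/∂y = 2
∂φ/∂z = 4*z - 5
∇φ = (0, 2, 4*z - 5)
At (3, -2, -1): (0, 2, -9).

(0, 2, -9)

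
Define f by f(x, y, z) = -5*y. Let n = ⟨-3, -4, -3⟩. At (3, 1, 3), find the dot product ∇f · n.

∂f/∂x = 0
∂f/∂y = -5
∂f/∂z = 0
∇f at (3, 1, 3) = (0, -5, 0)
∇f · n = (0)(-3) + (-5)(-4) + (0)(-3) = 20

20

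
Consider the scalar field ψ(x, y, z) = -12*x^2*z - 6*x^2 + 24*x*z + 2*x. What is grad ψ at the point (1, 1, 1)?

∂ψ/∂x = -24*x*z - 12*x + 24*z + 2
∂ψ/∂y = 0
∂ψ/∂z = -12*x^2 + 24*x
∇ψ = (-24*x*z - 12*x + 24*z + 2, 0, -12*x^2 + 24*x)
At (1, 1, 1): (-10, 0, 12).

(-10, 0, 12)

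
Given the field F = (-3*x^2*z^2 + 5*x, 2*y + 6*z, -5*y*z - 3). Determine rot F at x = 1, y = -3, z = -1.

(∇×F)₁ = ∂F₃/∂y − ∂F₂/∂z = -5*z - 6
(∇×F)₂ = ∂F₁/∂z − ∂F₃/∂x = -6*x^2*z
(∇×F)₃ = ∂F₂/∂x − ∂F₁/∂y = 0
∇×F = (-5*z - 6, -6*x^2*z, 0)
At (1, -3, -1): (-1, 6, 0).

(-1, 6, 0)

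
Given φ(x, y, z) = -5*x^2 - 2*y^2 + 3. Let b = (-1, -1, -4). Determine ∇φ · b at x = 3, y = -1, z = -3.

26

∂φ/∂x = -10*x
∂φ/∂y = -4*y
∂φ/∂z = 0
∇φ at (3, -1, -3) = (-30, 4, 0)
∇φ · b = (-30)(-1) + (4)(-1) + (0)(-4) = 26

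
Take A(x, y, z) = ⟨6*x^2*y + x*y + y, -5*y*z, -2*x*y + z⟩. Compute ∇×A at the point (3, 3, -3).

(9, 6, -58)

(∇×A)₁ = ∂A₃/∂y − ∂A₂/∂z = -2*x + 5*y
(∇×A)₂ = ∂A₁/∂z − ∂A₃/∂x = 2*y
(∇×A)₃ = ∂A₂/∂x − ∂A₁/∂y = -6*x^2 - x - 1
∇×A = (-2*x + 5*y, 2*y, -6*x^2 - x - 1)
At (3, 3, -3): (9, 6, -58).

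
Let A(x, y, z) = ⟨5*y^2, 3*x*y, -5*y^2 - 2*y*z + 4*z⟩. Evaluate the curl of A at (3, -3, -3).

(36, 0, 21)

(∇×A)₁ = ∂A₃/∂y − ∂A₂/∂z = -10*y - 2*z
(∇×A)₂ = ∂A₁/∂z − ∂A₃/∂x = 0
(∇×A)₃ = ∂A₂/∂x − ∂A₁/∂y = -7*y
∇×A = (-10*y - 2*z, 0, -7*y)
At (3, -3, -3): (36, 0, 21).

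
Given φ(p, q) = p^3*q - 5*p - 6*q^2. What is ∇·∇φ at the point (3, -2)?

∂²φ/∂p² = 6*p*q
∂²φ/∂q² = -12
∇²φ = 6*p*q - 12
At (3, -2): -48.

-48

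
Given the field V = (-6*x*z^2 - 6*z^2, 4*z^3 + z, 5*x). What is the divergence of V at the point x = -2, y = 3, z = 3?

∂V₁/∂x = -6*z^2
∂V₂/∂y = 0
∂V₃/∂z = 0
∇·V = -6*z^2
At (-2, 3, 3): -54.

-54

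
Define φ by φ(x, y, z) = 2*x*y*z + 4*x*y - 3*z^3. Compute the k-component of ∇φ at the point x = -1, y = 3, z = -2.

(∇φ)_3 = ∂φ/∂z = 2*x*y - 9*z^2
At (-1, 3, -2): -42.

-42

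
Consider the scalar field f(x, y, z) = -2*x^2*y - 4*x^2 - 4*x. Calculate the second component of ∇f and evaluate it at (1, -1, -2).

-2

(∇f)_2 = ∂f/∂y = -2*x^2
At (1, -1, -2): -2.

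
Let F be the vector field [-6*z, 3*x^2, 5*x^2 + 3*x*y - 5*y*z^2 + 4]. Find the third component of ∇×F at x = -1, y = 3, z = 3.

(∇×F)_3 = ∂F₂/∂x − ∂F₁/∂y
= 6*x − (0)
= 6*x
At (-1, 3, 3): -6.

-6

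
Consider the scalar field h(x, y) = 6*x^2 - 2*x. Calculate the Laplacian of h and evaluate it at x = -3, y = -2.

∂²h/∂x² = 12
∂²h/∂y² = 0
∇²h = 12
At (-3, -2): 12.

12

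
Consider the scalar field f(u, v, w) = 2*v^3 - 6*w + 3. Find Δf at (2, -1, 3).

-12

∂²f/∂u² = 0
∂²f/∂v² = 12*v
∂²f/∂w² = 0
∇²f = 12*v
At (2, -1, 3): -12.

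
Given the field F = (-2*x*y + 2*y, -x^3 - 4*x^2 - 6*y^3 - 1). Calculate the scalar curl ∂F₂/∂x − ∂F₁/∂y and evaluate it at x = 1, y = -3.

-11

∂F₂/∂x = -3*x^2 - 8*x
∂F₁/∂y = -2*x + 2
Scalar curl = -3*x^2 - 6*x - 2
At (1, -3): -11.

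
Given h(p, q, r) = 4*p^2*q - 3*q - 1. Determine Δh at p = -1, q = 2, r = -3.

∂²h/∂p² = 8*q
∂²h/∂q² = 0
∂²h/∂r² = 0
∇²h = 8*q
At (-1, 2, -3): 16.

16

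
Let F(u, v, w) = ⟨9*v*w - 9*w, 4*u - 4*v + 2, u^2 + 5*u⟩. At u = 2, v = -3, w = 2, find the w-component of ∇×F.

(∇×F)_3 = ∂F₂/∂u − ∂F₁/∂v
= 4 − (9*w)
= -9*w + 4
At (2, -3, 2): -14.

-14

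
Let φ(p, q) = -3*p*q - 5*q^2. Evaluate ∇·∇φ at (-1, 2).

-10

∂²φ/∂p² = 0
∂²φ/∂q² = -10
∇²φ = -10
At (-1, 2): -10.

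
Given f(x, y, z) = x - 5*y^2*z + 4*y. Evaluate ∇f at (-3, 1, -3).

(1, 34, -5)

∂f/∂x = 1
∂f/∂y = -10*y*z + 4
∂f/∂z = -5*y^2
∇f = (1, -10*y*z + 4, -5*y^2)
At (-3, 1, -3): (1, 34, -5).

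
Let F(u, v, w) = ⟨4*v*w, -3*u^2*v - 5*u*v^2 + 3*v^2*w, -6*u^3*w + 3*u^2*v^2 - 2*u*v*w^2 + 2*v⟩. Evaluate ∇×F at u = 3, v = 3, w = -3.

(∇×F)₁ = ∂F₃/∂v − ∂F₂/∂w = 6*u^2*v - 2*u*w^2 - 3*v^2 + 2
(∇×F)₂ = ∂F₁/∂w − ∂F₃/∂u = 18*u^2*w - 6*u*v^2 + 2*v*w^2 + 4*v
(∇×F)₃ = ∂F₂/∂u − ∂F₁/∂v = -6*u*v - 5*v^2 - 4*w
∇×F = (6*u^2*v - 2*u*w^2 - 3*v^2 + 2, 18*u^2*w - 6*u*v^2 + 2*v*w^2 + 4*v, -6*u*v - 5*v^2 - 4*w)
At (3, 3, -3): (83, -582, -87).

(83, -582, -87)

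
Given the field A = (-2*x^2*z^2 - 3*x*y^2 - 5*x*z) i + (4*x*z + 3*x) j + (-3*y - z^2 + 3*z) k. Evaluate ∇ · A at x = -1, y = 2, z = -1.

2

∂A₁/∂x = -4*x*z^2 - 3*y^2 - 5*z
∂A₂/∂y = 0
∂A₃/∂z = -2*z + 3
∇·A = -4*x*z^2 - 3*y^2 - 7*z + 3
At (-1, 2, -1): 2.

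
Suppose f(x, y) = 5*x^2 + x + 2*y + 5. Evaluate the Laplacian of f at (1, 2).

10

∂²f/∂x² = 10
∂²f/∂y² = 0
∇²f = 10
At (1, 2): 10.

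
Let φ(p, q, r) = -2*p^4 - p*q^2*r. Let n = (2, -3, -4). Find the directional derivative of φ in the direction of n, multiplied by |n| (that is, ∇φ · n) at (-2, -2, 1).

112

∂φ/∂p = -8*p^3 - q^2*r
∂φ/∂q = -2*p*q*r
∂φ/∂r = -p*q^2
∇φ at (-2, -2, 1) = (60, -8, 8)
∇φ · n = (60)(2) + (-8)(-3) + (8)(-4) = 112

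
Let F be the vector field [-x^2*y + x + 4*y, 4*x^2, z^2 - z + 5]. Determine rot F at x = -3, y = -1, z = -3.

(∇×F)₁ = ∂F₃/∂y − ∂F₂/∂z = 0
(∇×F)₂ = ∂F₁/∂z − ∂F₃/∂x = 0
(∇×F)₃ = ∂F₂/∂x − ∂F₁/∂y = x^2 + 8*x - 4
∇×F = (0, 0, x^2 + 8*x - 4)
At (-3, -1, -3): (0, 0, -19).

(0, 0, -19)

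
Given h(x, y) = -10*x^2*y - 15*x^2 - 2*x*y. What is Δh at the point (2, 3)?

-90

∂²h/∂x² = -10*(2*y + 3)
∂²h/∂y² = 0
∇²h = -20*y - 30
At (2, 3): -90.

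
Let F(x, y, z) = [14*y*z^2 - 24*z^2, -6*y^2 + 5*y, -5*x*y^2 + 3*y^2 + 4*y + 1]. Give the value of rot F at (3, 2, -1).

(∇×F)₁ = ∂F₃/∂y − ∂F₂/∂z = -10*x*y + 6*y + 4
(∇×F)₂ = ∂F₁/∂z − ∂F₃/∂x = 5*y^2 + 28*y*z - 48*z
(∇×F)₃ = ∂F₂/∂x − ∂F₁/∂y = -14*z^2
∇×F = (-10*x*y + 6*y + 4, 5*y^2 + 28*y*z - 48*z, -14*z^2)
At (3, 2, -1): (-44, 12, -14).

(-44, 12, -14)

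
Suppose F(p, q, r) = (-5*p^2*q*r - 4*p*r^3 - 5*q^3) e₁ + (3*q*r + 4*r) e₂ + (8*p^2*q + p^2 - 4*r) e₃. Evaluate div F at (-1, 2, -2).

∂F₁/∂p = -10*p*q*r - 4*r^3
∂F₂/∂q = 3*r
∂F₃/∂r = -4
∇·F = -10*p*q*r - 4*r^3 + 3*r - 4
At (-1, 2, -2): -18.

-18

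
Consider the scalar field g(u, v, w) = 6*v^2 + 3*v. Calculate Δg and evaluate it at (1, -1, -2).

∂²g/∂u² = 0
∂²g/∂v² = 12
∂²g/∂w² = 0
∇²g = 12
At (1, -1, -2): 12.

12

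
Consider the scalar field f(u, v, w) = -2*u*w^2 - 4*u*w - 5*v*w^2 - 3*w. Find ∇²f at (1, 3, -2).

∂²f/∂u² = 0
∂²f/∂v² = 0
∂²f/∂w² = -2*(2*u + 5*v)
∇²f = -4*u - 10*v
At (1, 3, -2): -34.

-34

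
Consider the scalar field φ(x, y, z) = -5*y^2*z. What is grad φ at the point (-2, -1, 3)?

∂φ/∂x = 0
∂φ/∂y = -10*y*z
∂φ/∂z = -5*y^2
∇φ = (0, -10*y*z, -5*y^2)
At (-2, -1, 3): (0, 30, -5).

(0, 30, -5)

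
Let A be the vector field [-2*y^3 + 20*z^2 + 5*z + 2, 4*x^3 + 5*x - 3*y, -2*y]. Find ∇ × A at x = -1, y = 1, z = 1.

(-2, 45, 23)

(∇×A)₁ = ∂A₃/∂y − ∂A₂/∂z = -2
(∇×A)₂ = ∂A₁/∂z − ∂A₃/∂x = 40*z + 5
(∇×A)₃ = ∂A₂/∂x − ∂A₁/∂y = 12*x^2 + 6*y^2 + 5
∇×A = (-2, 40*z + 5, 12*x^2 + 6*y^2 + 5)
At (-1, 1, 1): (-2, 45, 23).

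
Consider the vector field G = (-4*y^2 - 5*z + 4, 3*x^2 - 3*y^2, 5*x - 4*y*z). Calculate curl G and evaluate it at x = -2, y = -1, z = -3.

(12, -10, -20)

(∇×G)₁ = ∂G₃/∂y − ∂G₂/∂z = -4*z
(∇×G)₂ = ∂G₁/∂z − ∂G₃/∂x = -10
(∇×G)₃ = ∂G₂/∂x − ∂G₁/∂y = 6*x + 8*y
∇×G = (-4*z, -10, 6*x + 8*y)
At (-2, -1, -3): (12, -10, -20).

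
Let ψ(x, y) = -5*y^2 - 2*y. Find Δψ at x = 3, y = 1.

-10

∂²ψ/∂x² = 0
∂²ψ/∂y² = -10
∇²ψ = -10
At (3, 1): -10.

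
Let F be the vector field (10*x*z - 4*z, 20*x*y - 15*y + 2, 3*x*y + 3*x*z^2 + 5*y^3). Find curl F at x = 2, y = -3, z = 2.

(141, 13, -60)

(∇×F)₁ = ∂F₃/∂y − ∂F₂/∂z = 3*x + 15*y^2
(∇×F)₂ = ∂F₁/∂z − ∂F₃/∂x = 10*x - 3*y - 3*z^2 - 4
(∇×F)₃ = ∂F₂/∂x − ∂F₁/∂y = 20*y
∇×F = (3*x + 15*y^2, 10*x - 3*y - 3*z^2 - 4, 20*y)
At (2, -3, 2): (141, 13, -60).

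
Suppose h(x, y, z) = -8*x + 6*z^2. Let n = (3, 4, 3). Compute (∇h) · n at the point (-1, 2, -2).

-96

∂h/∂x = -8
∂h/∂y = 0
∂h/∂z = 12*z
∇h at (-1, 2, -2) = (-8, 0, -24)
∇h · n = (-8)(3) + (0)(4) + (-24)(3) = -96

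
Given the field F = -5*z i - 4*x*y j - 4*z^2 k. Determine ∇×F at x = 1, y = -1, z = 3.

(0, -5, 4)

(∇×F)₁ = ∂F₃/∂y − ∂F₂/∂z = 0
(∇×F)₂ = ∂F₁/∂z − ∂F₃/∂x = -5
(∇×F)₃ = ∂F₂/∂x − ∂F₁/∂y = -4*y
∇×F = (0, -5, -4*y)
At (1, -1, 3): (0, -5, 4).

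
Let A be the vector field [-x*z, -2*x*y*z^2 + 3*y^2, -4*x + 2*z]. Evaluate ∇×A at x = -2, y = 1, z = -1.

(8, 6, -2)

(∇×A)₁ = ∂A₃/∂y − ∂A₂/∂z = 4*x*y*z
(∇×A)₂ = ∂A₁/∂z − ∂A₃/∂x = -x + 4
(∇×A)₃ = ∂A₂/∂x − ∂A₁/∂y = -2*y*z^2
∇×A = (4*x*y*z, -x + 4, -2*y*z^2)
At (-2, 1, -1): (8, 6, -2).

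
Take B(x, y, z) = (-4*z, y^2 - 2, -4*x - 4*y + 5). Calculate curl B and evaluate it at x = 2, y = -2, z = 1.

(∇×B)₁ = ∂B₃/∂y − ∂B₂/∂z = -4
(∇×B)₂ = ∂B₁/∂z − ∂B₃/∂x = 0
(∇×B)₃ = ∂B₂/∂x − ∂B₁/∂y = 0
∇×B = (-4, 0, 0)
At (2, -2, 1): (-4, 0, 0).

(-4, 0, 0)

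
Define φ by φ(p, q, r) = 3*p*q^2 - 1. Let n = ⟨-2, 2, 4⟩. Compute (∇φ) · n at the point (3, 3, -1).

54

∂φ/∂p = 3*q^2
∂φ/∂q = 6*p*q
∂φ/∂r = 0
∇φ at (3, 3, -1) = (27, 54, 0)
∇φ · n = (27)(-2) + (54)(2) + (0)(4) = 54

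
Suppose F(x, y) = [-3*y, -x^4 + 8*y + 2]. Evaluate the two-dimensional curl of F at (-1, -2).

∂F₂/∂x = -4*x^3
∂F₁/∂y = -3
Scalar curl = -4*x^3 + 3
At (-1, -2): 7.

7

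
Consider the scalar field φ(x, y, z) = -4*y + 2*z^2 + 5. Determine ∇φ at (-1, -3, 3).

∂φ/∂x = 0
∂φ/∂y = -4
∂φ/∂z = 4*z
∇φ = (0, -4, 4*z)
At (-1, -3, 3): (0, -4, 12).

(0, -4, 12)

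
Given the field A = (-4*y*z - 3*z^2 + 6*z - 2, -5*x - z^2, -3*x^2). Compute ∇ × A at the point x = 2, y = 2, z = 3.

(∇×A)₁ = ∂A₃/∂y − ∂A₂/∂z = 2*z
(∇×A)₂ = ∂A₁/∂z − ∂A₃/∂x = 6*x - 4*y - 6*z + 6
(∇×A)₃ = ∂A₂/∂x − ∂A₁/∂y = 4*z - 5
∇×A = (2*z, 6*x - 4*y - 6*z + 6, 4*z - 5)
At (2, 2, 3): (6, -8, 7).

(6, -8, 7)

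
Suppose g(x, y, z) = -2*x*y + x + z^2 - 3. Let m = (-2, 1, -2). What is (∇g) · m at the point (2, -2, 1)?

∂g/∂x = -2*y + 1
∂g/∂y = -2*x
∂g/∂z = 2*z
∇g at (2, -2, 1) = (5, -4, 2)
∇g · m = (5)(-2) + (-4)(1) + (2)(-2) = -18

-18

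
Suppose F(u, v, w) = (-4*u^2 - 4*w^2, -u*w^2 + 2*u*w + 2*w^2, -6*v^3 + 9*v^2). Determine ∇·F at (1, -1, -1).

-8

∂F₁/∂u = -8*u
∂F₂/∂v = 0
∂F₃/∂w = 0
∇·F = -8*u
At (1, -1, -1): -8.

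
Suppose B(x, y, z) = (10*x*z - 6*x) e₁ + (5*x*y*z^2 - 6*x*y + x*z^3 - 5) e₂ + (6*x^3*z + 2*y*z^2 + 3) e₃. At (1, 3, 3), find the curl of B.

(-99, -44, 144)

(∇×B)₁ = ∂B₃/∂y − ∂B₂/∂z = -10*x*y*z - 3*x*z^2 + 2*z^2
(∇×B)₂ = ∂B₁/∂z − ∂B₃/∂x = -18*x^2*z + 10*x
(∇×B)₃ = ∂B₂/∂x − ∂B₁/∂y = 5*y*z^2 - 6*y + z^3
∇×B = (-10*x*y*z - 3*x*z^2 + 2*z^2, -18*x^2*z + 10*x, 5*y*z^2 - 6*y + z^3)
At (1, 3, 3): (-99, -44, 144).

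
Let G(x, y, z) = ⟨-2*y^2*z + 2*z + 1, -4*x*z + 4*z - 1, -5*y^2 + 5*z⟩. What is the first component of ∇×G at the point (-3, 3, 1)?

-46

(∇×G)_1 = ∂G₃/∂y − ∂G₂/∂z
= -10*y − (-4*x + 4)
= 4*x - 10*y - 4
At (-3, 3, 1): -46.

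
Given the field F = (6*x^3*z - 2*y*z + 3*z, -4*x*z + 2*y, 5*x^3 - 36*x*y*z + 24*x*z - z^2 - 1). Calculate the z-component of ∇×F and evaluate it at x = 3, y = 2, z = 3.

-6

(∇×F)_3 = ∂F₂/∂x − ∂F₁/∂y
= -4*z − (-2*z)
= -2*z
At (3, 2, 3): -6.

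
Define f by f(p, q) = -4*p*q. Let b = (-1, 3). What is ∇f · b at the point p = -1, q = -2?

∂f/∂p = -4*q
∂f/∂q = -4*p
∇f at (-1, -2) = (8, 4)
∇f · b = (8)(-1) + (4)(3) = 4

4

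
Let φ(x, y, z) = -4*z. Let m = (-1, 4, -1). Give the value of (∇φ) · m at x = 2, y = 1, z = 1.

∂φ/∂x = 0
∂φ/∂y = 0
∂φ/∂z = -4
∇φ at (2, 1, 1) = (0, 0, -4)
∇φ · m = (0)(-1) + (0)(4) + (-4)(-1) = 4

4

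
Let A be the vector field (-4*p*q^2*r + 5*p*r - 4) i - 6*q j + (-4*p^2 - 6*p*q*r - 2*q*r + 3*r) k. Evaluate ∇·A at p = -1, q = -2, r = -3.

22

∂A₁/∂p = -4*q^2*r + 5*r
∂A₂/∂q = -6
∂A₃/∂r = -6*p*q - 2*q + 3
∇·A = -6*p*q - 4*q^2*r - 2*q + 5*r - 3
At (-1, -2, -3): 22.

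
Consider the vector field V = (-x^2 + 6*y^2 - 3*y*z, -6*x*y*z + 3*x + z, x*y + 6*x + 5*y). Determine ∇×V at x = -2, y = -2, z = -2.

(∇×V)₁ = ∂V₃/∂y − ∂V₂/∂z = 6*x*y + x + 4
(∇×V)₂ = ∂V₁/∂z − ∂V₃/∂x = -4*y - 6
(∇×V)₃ = ∂V₂/∂x − ∂V₁/∂y = -6*y*z - 12*y + 3*z + 3
∇×V = (6*x*y + x + 4, -4*y - 6, -6*y*z - 12*y + 3*z + 3)
At (-2, -2, -2): (26, 2, -3).

(26, 2, -3)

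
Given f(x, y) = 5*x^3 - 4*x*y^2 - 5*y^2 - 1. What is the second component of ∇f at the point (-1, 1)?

-2

(∇f)_2 = ∂f/∂y = -8*x*y - 10*y
At (-1, 1): -2.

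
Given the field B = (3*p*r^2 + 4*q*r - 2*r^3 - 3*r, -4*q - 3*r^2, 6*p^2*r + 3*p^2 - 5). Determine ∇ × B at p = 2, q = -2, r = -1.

(∇×B)₁ = ∂B₃/∂q − ∂B₂/∂r = 6*r
(∇×B)₂ = ∂B₁/∂r − ∂B₃/∂p = -6*p*r - 6*p + 4*q - 6*r^2 - 3
(∇×B)₃ = ∂B₂/∂p − ∂B₁/∂q = -4*r
∇×B = (6*r, -6*p*r - 6*p + 4*q - 6*r^2 - 3, -4*r)
At (2, -2, -1): (-6, -17, 4).

(-6, -17, 4)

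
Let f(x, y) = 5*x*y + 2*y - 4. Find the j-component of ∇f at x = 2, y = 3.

(∇f)_2 = ∂f/∂y = 5*x + 2
At (2, 3): 12.

12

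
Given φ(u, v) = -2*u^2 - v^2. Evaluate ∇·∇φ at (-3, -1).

∂²φ/∂u² = -4
∂²φ/∂v² = -2
∇²φ = -6
At (-3, -1): -6.

-6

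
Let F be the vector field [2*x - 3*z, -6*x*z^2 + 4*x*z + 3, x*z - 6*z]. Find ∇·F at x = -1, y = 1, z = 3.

-5

∂F₁/∂x = 2
∂F₂/∂y = 0
∂F₃/∂z = x - 6
∇·F = x - 4
At (-1, 1, 3): -5.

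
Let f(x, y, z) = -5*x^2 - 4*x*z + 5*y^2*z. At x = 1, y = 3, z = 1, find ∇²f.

∂²f/∂x² = -10
∂²f/∂y² = 10*z
∂²f/∂z² = 0
∇²f = 10*z - 10
At (1, 3, 1): 0.

0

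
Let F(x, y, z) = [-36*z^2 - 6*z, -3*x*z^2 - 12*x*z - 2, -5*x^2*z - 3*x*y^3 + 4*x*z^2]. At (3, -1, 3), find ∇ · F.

∂F₁/∂x = 0
∂F₂/∂y = 0
∂F₃/∂z = -5*x^2 + 8*x*z
∇·F = -5*x^2 + 8*x*z
At (3, -1, 3): 27.

27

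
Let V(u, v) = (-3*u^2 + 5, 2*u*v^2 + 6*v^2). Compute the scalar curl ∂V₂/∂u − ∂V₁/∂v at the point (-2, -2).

8

∂V₂/∂u = 2*v^2
∂V₁/∂v = 0
Scalar curl = 2*v^2
At (-2, -2): 8.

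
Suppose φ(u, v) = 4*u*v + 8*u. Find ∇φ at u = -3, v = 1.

(12, -12)

∂φ/∂u = 4*v + 8
∂φ/∂v = 4*u
∇φ = (4*v + 8, 4*u)
At (-3, 1): (12, -12).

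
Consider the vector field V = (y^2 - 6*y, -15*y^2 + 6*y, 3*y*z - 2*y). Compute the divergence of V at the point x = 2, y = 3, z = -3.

∂V₁/∂x = 0
∂V₂/∂y = -30*y + 6
∂V₃/∂z = 3*y
∇·V = -27*y + 6
At (2, 3, -3): -75.

-75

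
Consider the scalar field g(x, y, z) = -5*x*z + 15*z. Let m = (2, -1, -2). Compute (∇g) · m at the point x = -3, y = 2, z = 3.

∂g/∂x = -5*z
∂g/∂y = 0
∂g/∂z = -5*x + 15
∇g at (-3, 2, 3) = (-15, 0, 30)
∇g · m = (-15)(2) + (0)(-1) + (30)(-2) = -90

-90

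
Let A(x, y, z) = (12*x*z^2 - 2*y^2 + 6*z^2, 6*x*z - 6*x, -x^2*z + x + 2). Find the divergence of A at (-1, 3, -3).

107

∂A₁/∂x = 12*z^2
∂A₂/∂y = 0
∂A₃/∂z = -x^2
∇·A = -x^2 + 12*z^2
At (-1, 3, -3): 107.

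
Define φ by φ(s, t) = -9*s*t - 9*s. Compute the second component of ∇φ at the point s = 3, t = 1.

(∇φ)_2 = ∂φ/∂t = -9*s
At (3, 1): -27.

-27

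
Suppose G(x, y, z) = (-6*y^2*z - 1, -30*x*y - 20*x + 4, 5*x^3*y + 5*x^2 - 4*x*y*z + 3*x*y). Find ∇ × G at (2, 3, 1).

(∇×G)₁ = ∂G₃/∂y − ∂G₂/∂z = 5*x^3 - 4*x*z + 3*x
(∇×G)₂ = ∂G₁/∂z − ∂G₃/∂x = -15*x^2*y - 10*x - 6*y^2 + 4*y*z - 3*y
(∇×G)₃ = ∂G₂/∂x − ∂G₁/∂y = 12*y*z - 30*y - 20
∇×G = (5*x^3 - 4*x*z + 3*x, -15*x^2*y - 10*x - 6*y^2 + 4*y*z - 3*y, 12*y*z - 30*y - 20)
At (2, 3, 1): (38, -251, -74).

(38, -251, -74)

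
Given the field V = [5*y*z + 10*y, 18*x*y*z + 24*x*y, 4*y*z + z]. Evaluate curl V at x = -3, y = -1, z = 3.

(-42, -5, -103)

(∇×V)₁ = ∂V₃/∂y − ∂V₂/∂z = -18*x*y + 4*z
(∇×V)₂ = ∂V₁/∂z − ∂V₃/∂x = 5*y
(∇×V)₃ = ∂V₂/∂x − ∂V₁/∂y = 18*y*z + 24*y - 5*z - 10
∇×V = (-18*x*y + 4*z, 5*y, 18*y*z + 24*y - 5*z - 10)
At (-3, -1, 3): (-42, -5, -103).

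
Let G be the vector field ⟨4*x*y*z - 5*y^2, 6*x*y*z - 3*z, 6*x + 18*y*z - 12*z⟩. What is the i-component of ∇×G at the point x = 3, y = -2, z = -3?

-15

(∇×G)_1 = ∂G₃/∂y − ∂G₂/∂z
= 18*z − (6*x*y - 3)
= -6*x*y + 18*z + 3
At (3, -2, -3): -15.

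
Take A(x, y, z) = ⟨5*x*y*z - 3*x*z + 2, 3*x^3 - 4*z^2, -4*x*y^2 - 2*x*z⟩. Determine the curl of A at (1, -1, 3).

(∇×A)₁ = ∂A₃/∂y − ∂A₂/∂z = -8*x*y + 8*z
(∇×A)₂ = ∂A₁/∂z − ∂A₃/∂x = 5*x*y - 3*x + 4*y^2 + 2*z
(∇×A)₃ = ∂A₂/∂x − ∂A₁/∂y = 9*x^2 - 5*x*z
∇×A = (-8*x*y + 8*z, 5*x*y - 3*x + 4*y^2 + 2*z, 9*x^2 - 5*x*z)
At (1, -1, 3): (32, 2, -6).

(32, 2, -6)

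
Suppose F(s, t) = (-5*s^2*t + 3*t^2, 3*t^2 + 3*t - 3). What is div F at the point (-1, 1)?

19

∂F₁/∂s = -10*s*t
∂F₂/∂t = 6*t + 3
∇·F = -10*s*t + 6*t + 3
At (-1, 1): 19.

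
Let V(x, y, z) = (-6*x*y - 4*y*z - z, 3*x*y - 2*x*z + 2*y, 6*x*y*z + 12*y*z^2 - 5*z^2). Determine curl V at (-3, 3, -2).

(∇×V)₁ = ∂V₃/∂y − ∂V₂/∂z = 6*x*z + 2*x + 12*z^2
(∇×V)₂ = ∂V₁/∂z − ∂V₃/∂x = -6*y*z - 4*y - 1
(∇×V)₃ = ∂V₂/∂x − ∂V₁/∂y = 6*x + 3*y + 2*z
∇×V = (6*x*z + 2*x + 12*z^2, -6*y*z - 4*y - 1, 6*x + 3*y + 2*z)
At (-3, 3, -2): (78, 23, -13).

(78, 23, -13)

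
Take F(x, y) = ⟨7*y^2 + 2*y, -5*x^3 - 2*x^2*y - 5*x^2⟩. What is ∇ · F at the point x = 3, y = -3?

-18

∂F₁/∂x = 0
∂F₂/∂y = -2*x^2
∇·F = -2*x^2
At (3, -3): -18.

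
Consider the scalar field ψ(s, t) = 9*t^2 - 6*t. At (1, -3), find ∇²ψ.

∂²ψ/∂s² = 0
∂²ψ/∂t² = 18
∇²ψ = 18
At (1, -3): 18.

18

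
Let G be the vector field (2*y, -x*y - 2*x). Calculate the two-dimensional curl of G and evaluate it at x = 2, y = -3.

∂G₂/∂x = -y - 2
∂G₁/∂y = 2
Scalar curl = -y - 4
At (2, -3): -1.

-1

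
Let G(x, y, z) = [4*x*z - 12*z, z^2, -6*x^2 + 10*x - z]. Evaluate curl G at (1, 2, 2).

(-4, -6, 0)

(∇×G)₁ = ∂G₃/∂y − ∂G₂/∂z = -2*z
(∇×G)₂ = ∂G₁/∂z − ∂G₃/∂x = 16*x - 22
(∇×G)₃ = ∂G₂/∂x − ∂G₁/∂y = 0
∇×G = (-2*z, 16*x - 22, 0)
At (1, 2, 2): (-4, -6, 0).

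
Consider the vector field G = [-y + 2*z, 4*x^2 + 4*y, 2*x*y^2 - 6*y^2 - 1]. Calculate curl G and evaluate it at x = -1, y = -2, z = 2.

(32, -6, -7)

(∇×G)₁ = ∂G₃/∂y − ∂G₂/∂z = 4*x*y - 12*y
(∇×G)₂ = ∂G₁/∂z − ∂G₃/∂x = -2*y^2 + 2
(∇×G)₃ = ∂G₂/∂x − ∂G₁/∂y = 8*x + 1
∇×G = (4*x*y - 12*y, -2*y^2 + 2, 8*x + 1)
At (-1, -2, 2): (32, -6, -7).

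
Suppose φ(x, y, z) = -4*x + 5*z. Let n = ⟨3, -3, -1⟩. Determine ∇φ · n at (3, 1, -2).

∂φ/∂x = -4
∂φ/∂y = 0
∂φ/∂z = 5
∇φ at (3, 1, -2) = (-4, 0, 5)
∇φ · n = (-4)(3) + (0)(-3) + (5)(-1) = -17

-17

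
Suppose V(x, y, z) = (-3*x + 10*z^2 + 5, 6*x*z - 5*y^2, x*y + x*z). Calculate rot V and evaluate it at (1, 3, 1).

(∇×V)₁ = ∂V₃/∂y − ∂V₂/∂z = -5*x
(∇×V)₂ = ∂V₁/∂z − ∂V₃/∂x = -y + 19*z
(∇×V)₃ = ∂V₂/∂x − ∂V₁/∂y = 6*z
∇×V = (-5*x, -y + 19*z, 6*z)
At (1, 3, 1): (-5, 16, 6).

(-5, 16, 6)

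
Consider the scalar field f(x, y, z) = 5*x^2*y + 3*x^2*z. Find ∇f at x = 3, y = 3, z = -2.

∂f/∂x = 10*x*y + 6*x*z
∂f/∂y = 5*x^2
∂f/∂z = 3*x^2
∇f = (10*x*y + 6*x*z, 5*x^2, 3*x^2)
At (3, 3, -2): (54, 45, 27).

(54, 45, 27)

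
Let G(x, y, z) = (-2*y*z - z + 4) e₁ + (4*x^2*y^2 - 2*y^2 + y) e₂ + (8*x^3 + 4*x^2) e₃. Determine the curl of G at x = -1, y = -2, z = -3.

(∇×G)₁ = ∂G₃/∂y − ∂G₂/∂z = 0
(∇×G)₂ = ∂G₁/∂z − ∂G₃/∂x = -24*x^2 - 8*x - 2*y - 1
(∇×G)₃ = ∂G₂/∂x − ∂G₁/∂y = 8*x*y^2 + 2*z
∇×G = (0, -24*x^2 - 8*x - 2*y - 1, 8*x*y^2 + 2*z)
At (-1, -2, -3): (0, -13, -38).

(0, -13, -38)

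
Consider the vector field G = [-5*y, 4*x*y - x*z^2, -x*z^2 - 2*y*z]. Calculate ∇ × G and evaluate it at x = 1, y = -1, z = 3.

(∇×G)₁ = ∂G₃/∂y − ∂G₂/∂z = 2*x*z - 2*z
(∇×G)₂ = ∂G₁/∂z − ∂G₃/∂x = z^2
(∇×G)₃ = ∂G₂/∂x − ∂G₁/∂y = 4*y - z^2 + 5
∇×G = (2*x*z - 2*z, z^2, 4*y - z^2 + 5)
At (1, -1, 3): (0, 9, -8).

(0, 9, -8)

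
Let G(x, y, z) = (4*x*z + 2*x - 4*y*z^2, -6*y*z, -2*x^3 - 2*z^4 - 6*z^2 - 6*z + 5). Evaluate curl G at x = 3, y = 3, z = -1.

(∇×G)₁ = ∂G₃/∂y − ∂G₂/∂z = 6*y
(∇×G)₂ = ∂G₁/∂z − ∂G₃/∂x = 6*x^2 + 4*x - 8*y*z
(∇×G)₃ = ∂G₂/∂x − ∂G₁/∂y = 4*z^2
∇×G = (6*y, 6*x^2 + 4*x - 8*y*z, 4*z^2)
At (3, 3, -1): (18, 90, 4).

(18, 90, 4)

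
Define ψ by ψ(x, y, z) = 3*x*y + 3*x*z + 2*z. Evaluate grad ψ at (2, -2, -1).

∂ψ/∂x = 3*y + 3*z
∂ψ/∂y = 3*x
∂ψ/∂z = 3*x + 2
∇ψ = (3*y + 3*z, 3*x, 3*x + 2)
At (2, -2, -1): (-9, 6, 8).

(-9, 6, 8)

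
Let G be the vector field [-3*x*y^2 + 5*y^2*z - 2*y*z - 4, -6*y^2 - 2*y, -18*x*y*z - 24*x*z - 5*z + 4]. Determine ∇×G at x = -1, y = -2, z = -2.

(∇×G)₁ = ∂G₃/∂y − ∂G₂/∂z = -18*x*z
(∇×G)₂ = ∂G₁/∂z − ∂G₃/∂x = 5*y^2 + 18*y*z - 2*y + 24*z
(∇×G)₃ = ∂G₂/∂x − ∂G₁/∂y = 6*x*y - 10*y*z + 2*z
∇×G = (-18*x*z, 5*y^2 + 18*y*z - 2*y + 24*z, 6*x*y - 10*y*z + 2*z)
At (-1, -2, -2): (-36, 48, -32).

(-36, 48, -32)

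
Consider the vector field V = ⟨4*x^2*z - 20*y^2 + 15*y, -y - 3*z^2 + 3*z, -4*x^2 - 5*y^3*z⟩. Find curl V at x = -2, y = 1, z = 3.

(-30, 0, 25)

(∇×V)₁ = ∂V₃/∂y − ∂V₂/∂z = -15*y^2*z + 6*z - 3
(∇×V)₂ = ∂V₁/∂z − ∂V₃/∂x = 4*x^2 + 8*x
(∇×V)₃ = ∂V₂/∂x − ∂V₁/∂y = 40*y - 15
∇×V = (-15*y^2*z + 6*z - 3, 4*x^2 + 8*x, 40*y - 15)
At (-2, 1, 3): (-30, 0, 25).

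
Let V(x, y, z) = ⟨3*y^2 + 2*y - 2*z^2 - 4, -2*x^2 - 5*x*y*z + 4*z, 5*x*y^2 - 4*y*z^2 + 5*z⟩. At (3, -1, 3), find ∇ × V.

(-85, -17, 7)

(∇×V)₁ = ∂V₃/∂y − ∂V₂/∂z = 15*x*y - 4*z^2 - 4
(∇×V)₂ = ∂V₁/∂z − ∂V₃/∂x = -5*y^2 - 4*z
(∇×V)₃ = ∂V₂/∂x − ∂V₁/∂y = -4*x - 5*y*z - 6*y - 2
∇×V = (15*x*y - 4*z^2 - 4, -5*y^2 - 4*z, -4*x - 5*y*z - 6*y - 2)
At (3, -1, 3): (-85, -17, 7).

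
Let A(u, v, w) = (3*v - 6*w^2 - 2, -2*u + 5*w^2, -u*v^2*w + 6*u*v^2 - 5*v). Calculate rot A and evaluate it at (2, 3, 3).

(∇×A)₁ = ∂A₃/∂v − ∂A₂/∂w = -2*u*v*w + 12*u*v - 10*w - 5
(∇×A)₂ = ∂A₁/∂w − ∂A₃/∂u = v^2*w - 6*v^2 - 12*w
(∇×A)₃ = ∂A₂/∂u − ∂A₁/∂v = -5
∇×A = (-2*u*v*w + 12*u*v - 10*w - 5, v^2*w - 6*v^2 - 12*w, -5)
At (2, 3, 3): (1, -63, -5).

(1, -63, -5)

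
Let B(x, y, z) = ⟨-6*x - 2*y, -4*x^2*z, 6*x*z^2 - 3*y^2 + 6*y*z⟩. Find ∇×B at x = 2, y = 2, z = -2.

(-8, -24, 34)

(∇×B)₁ = ∂B₃/∂y − ∂B₂/∂z = 4*x^2 - 6*y + 6*z
(∇×B)₂ = ∂B₁/∂z − ∂B₃/∂x = -6*z^2
(∇×B)₃ = ∂B₂/∂x − ∂B₁/∂y = -8*x*z + 2
∇×B = (4*x^2 - 6*y + 6*z, -6*z^2, -8*x*z + 2)
At (2, 2, -2): (-8, -24, 34).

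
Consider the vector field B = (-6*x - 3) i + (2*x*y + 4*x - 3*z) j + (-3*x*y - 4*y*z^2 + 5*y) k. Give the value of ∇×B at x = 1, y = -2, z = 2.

(-11, -6, 0)

(∇×B)₁ = ∂B₃/∂y − ∂B₂/∂z = -3*x - 4*z^2 + 8
(∇×B)₂ = ∂B₁/∂z − ∂B₃/∂x = 3*y
(∇×B)₃ = ∂B₂/∂x − ∂B₁/∂y = 2*y + 4
∇×B = (-3*x - 4*z^2 + 8, 3*y, 2*y + 4)
At (1, -2, 2): (-11, -6, 0).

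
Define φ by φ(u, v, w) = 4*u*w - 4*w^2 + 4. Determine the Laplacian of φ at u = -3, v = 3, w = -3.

-8

∂²φ/∂u² = 0
∂²φ/∂v² = 0
∂²φ/∂w² = -8
∇²φ = -8
At (-3, 3, -3): -8.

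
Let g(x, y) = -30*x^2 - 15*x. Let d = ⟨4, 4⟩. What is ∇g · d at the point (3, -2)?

∂g/∂x = -60*x - 15
∂g/∂y = 0
∇g at (3, -2) = (-195, 0)
∇g · d = (-195)(4) + (0)(4) = -780

-780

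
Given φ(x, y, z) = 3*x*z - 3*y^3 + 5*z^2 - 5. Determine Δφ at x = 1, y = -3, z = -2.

∂²φ/∂x² = 0
∂²φ/∂y² = -18*y
∂²φ/∂z² = 10
∇²φ = -18*y + 10
At (1, -3, -2): 64.

64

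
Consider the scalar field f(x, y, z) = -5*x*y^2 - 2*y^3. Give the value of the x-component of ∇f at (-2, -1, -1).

(∇f)_1 = ∂f/∂x = -5*y^2
At (-2, -1, -1): -5.

-5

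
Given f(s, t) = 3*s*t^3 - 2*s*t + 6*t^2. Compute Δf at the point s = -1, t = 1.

∂²f/∂s² = 0
∂²f/∂t² = 6*(3*s*t + 2)
∇²f = 18*s*t + 12
At (-1, 1): -6.

-6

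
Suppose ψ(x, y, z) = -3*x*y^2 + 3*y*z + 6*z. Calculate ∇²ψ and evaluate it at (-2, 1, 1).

∂²ψ/∂x² = 0
∂²ψ/∂y² = -6*x
∂²ψ/∂z² = 0
∇²ψ = -6*x
At (-2, 1, 1): 12.

12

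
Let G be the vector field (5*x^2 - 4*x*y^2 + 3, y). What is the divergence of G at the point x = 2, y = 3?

∂G₁/∂x = 10*x - 4*y^2
∂G₂/∂y = 1
∇·G = 10*x - 4*y^2 + 1
At (2, 3): -15.

-15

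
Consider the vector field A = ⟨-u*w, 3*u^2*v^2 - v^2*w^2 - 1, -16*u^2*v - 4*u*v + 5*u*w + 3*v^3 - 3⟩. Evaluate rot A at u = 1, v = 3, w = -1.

(∇×A)₁ = ∂A₃/∂v − ∂A₂/∂w = -16*u^2 - 4*u + 2*v^2*w + 9*v^2
(∇×A)₂ = ∂A₁/∂w − ∂A₃/∂u = 32*u*v - u + 4*v - 5*w
(∇×A)₃ = ∂A₂/∂u − ∂A₁/∂v = 6*u*v^2
∇×A = (-16*u^2 - 4*u + 2*v^2*w + 9*v^2, 32*u*v - u + 4*v - 5*w, 6*u*v^2)
At (1, 3, -1): (43, 112, 54).

(43, 112, 54)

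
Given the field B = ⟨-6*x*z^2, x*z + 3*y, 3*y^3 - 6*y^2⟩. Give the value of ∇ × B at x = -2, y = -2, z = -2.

(62, -48, -2)

(∇×B)₁ = ∂B₃/∂y − ∂B₂/∂z = -x + 9*y^2 - 12*y
(∇×B)₂ = ∂B₁/∂z − ∂B₃/∂x = -12*x*z
(∇×B)₃ = ∂B₂/∂x − ∂B₁/∂y = z
∇×B = (-x + 9*y^2 - 12*y, -12*x*z, z)
At (-2, -2, -2): (62, -48, -2).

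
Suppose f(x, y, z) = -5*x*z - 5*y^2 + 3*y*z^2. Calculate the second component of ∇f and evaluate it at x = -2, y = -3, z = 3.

57

(∇f)_2 = ∂f/∂y = -10*y + 3*z^2
At (-2, -3, 3): 57.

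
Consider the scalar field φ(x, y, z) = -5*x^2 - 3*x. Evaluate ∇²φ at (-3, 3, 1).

∂²φ/∂x² = -10
∂²φ/∂y² = 0
∂²φ/∂z² = 0
∇²φ = -10
At (-3, 3, 1): -10.

-10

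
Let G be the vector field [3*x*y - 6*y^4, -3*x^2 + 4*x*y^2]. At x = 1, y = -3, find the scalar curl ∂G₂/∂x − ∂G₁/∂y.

-621

∂G₂/∂x = -6*x + 4*y^2
∂G₁/∂y = 3*x - 24*y^3
Scalar curl = -9*x + 24*y^3 + 4*y^2
At (1, -3): -621.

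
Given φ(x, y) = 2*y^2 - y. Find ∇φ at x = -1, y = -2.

(0, -9)

∂φ/∂x = 0
∂φ/∂y = 4*y - 1
∇φ = (0, 4*y - 1)
At (-1, -2): (0, -9).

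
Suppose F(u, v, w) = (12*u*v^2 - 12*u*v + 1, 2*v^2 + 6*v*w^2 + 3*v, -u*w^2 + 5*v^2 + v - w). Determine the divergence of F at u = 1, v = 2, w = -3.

94

∂F₁/∂u = 12*v^2 - 12*v
∂F₂/∂v = 4*v + 6*w^2 + 3
∂F₃/∂w = -2*u*w - 1
∇·F = -2*u*w + 12*v^2 - 8*v + 6*w^2 + 2
At (1, 2, -3): 94.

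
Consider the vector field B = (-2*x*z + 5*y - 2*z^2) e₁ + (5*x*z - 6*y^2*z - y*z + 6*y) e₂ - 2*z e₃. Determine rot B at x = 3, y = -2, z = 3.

(∇×B)₁ = ∂B₃/∂y − ∂B₂/∂z = -5*x + 6*y^2 + y
(∇×B)₂ = ∂B₁/∂z − ∂B₃/∂x = -2*x - 4*z
(∇×B)₃ = ∂B₂/∂x − ∂B₁/∂y = 5*z - 5
∇×B = (-5*x + 6*y^2 + y, -2*x - 4*z, 5*z - 5)
At (3, -2, 3): (7, -18, 10).

(7, -18, 10)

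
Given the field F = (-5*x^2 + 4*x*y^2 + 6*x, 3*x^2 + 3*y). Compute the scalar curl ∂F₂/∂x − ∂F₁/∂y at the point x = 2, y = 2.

∂F₂/∂x = 6*x
∂F₁/∂y = 8*x*y
Scalar curl = -8*x*y + 6*x
At (2, 2): -20.

-20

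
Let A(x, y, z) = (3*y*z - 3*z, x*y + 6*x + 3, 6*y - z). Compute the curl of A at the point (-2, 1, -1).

(∇×A)₁ = ∂A₃/∂y − ∂A₂/∂z = 6
(∇×A)₂ = ∂A₁/∂z − ∂A₃/∂x = 3*y - 3
(∇×A)₃ = ∂A₂/∂x − ∂A₁/∂y = y - 3*z + 6
∇×A = (6, 3*y - 3, y - 3*z + 6)
At (-2, 1, -1): (6, 0, 10).

(6, 0, 10)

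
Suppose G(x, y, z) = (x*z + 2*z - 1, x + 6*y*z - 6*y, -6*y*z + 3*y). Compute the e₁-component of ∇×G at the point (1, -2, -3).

33

(∇×G)_1 = ∂G₃/∂y − ∂G₂/∂z
= -6*z + 3 − (6*y)
= -6*y - 6*z + 3
At (1, -2, -3): 33.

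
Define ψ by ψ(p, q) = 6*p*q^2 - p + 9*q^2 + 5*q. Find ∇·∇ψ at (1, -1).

30

∂²ψ/∂p² = 0
∂²ψ/∂q² = 6*(2*p + 3)
∇²ψ = 12*p + 18
At (1, -1): 30.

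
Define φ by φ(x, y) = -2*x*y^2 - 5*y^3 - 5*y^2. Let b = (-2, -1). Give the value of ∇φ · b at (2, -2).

∂φ/∂x = -2*y^2
∂φ/∂y = -4*x*y - 15*y^2 - 10*y
∇φ at (2, -2) = (-8, -24)
∇φ · b = (-8)(-2) + (-24)(-1) = 40

40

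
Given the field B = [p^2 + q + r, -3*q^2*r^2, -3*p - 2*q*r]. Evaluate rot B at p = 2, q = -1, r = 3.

(12, 4, -1)

(∇×B)₁ = ∂B₃/∂q − ∂B₂/∂r = 6*q^2*r - 2*r
(∇×B)₂ = ∂B₁/∂r − ∂B₃/∂p = 4
(∇×B)₃ = ∂B₂/∂p − ∂B₁/∂q = -1
∇×B = (6*q^2*r - 2*r, 4, -1)
At (2, -1, 3): (12, 4, -1).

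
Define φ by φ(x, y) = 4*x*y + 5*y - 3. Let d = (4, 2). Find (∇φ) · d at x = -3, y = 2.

18

∂φ/∂x = 4*y
∂φ/∂y = 4*x + 5
∇φ at (-3, 2) = (8, -7)
∇φ · d = (8)(4) + (-7)(2) = 18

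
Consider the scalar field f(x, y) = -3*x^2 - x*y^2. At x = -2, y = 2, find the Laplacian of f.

-2

∂²f/∂x² = -6
∂²f/∂y² = -2*x
∇²f = -2*x - 6
At (-2, 2): -2.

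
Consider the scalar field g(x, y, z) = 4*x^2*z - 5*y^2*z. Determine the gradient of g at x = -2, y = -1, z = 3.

∂g/∂x = 8*x*z
∂g/∂y = -10*y*z
∂g/∂z = 4*x^2 - 5*y^2
∇g = (8*x*z, -10*y*z, 4*x^2 - 5*y^2)
At (-2, -1, 3): (-48, 30, 11).

(-48, 30, 11)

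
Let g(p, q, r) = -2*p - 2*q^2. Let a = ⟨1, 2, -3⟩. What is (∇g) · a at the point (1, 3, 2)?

∂g/∂p = -2
∂g/∂q = -4*q
∂g/∂r = 0
∇g at (1, 3, 2) = (-2, -12, 0)
∇g · a = (-2)(1) + (-12)(2) + (0)(-3) = -26

-26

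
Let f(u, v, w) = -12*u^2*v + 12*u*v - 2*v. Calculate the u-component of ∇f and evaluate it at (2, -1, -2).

(∇f)_1 = ∂f/∂u = -24*u*v + 12*v
At (2, -1, -2): 36.

36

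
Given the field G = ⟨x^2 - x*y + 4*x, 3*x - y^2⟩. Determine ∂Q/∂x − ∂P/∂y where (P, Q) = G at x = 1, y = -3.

∂G₂/∂x = 3
∂G₁/∂y = -x
Scalar curl = x + 3
At (1, -3): 4.

4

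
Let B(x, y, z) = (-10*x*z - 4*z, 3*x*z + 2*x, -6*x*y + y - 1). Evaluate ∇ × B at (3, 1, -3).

(∇×B)₁ = ∂B₃/∂y − ∂B₂/∂z = -9*x + 1
(∇×B)₂ = ∂B₁/∂z − ∂B₃/∂x = -10*x + 6*y - 4
(∇×B)₃ = ∂B₂/∂x − ∂B₁/∂y = 3*z + 2
∇×B = (-9*x + 1, -10*x + 6*y - 4, 3*z + 2)
At (3, 1, -3): (-26, -28, -7).

(-26, -28, -7)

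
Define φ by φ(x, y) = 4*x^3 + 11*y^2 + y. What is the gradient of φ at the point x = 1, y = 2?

(12, 45)

∂φ/∂x = 12*x^2
∂φ/∂y = 22*y + 1
∇φ = (12*x^2, 22*y + 1)
At (1, 2): (12, 45).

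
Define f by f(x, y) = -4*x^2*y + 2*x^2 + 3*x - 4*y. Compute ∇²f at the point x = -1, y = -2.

20

∂²f/∂x² = 4*(-2*y + 1)
∂²f/∂y² = 0
∇²f = -8*y + 4
At (-1, -2): 20.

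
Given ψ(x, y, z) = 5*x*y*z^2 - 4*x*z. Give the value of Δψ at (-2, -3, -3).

∂²ψ/∂x² = 0
∂²ψ/∂y² = 0
∂²ψ/∂z² = 10*x*y
∇²ψ = 10*x*y
At (-2, -3, -3): 60.

60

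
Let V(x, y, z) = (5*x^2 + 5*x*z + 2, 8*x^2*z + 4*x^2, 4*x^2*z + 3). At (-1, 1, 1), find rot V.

(-8, 3, -24)

(∇×V)₁ = ∂V₃/∂y − ∂V₂/∂z = -8*x^2
(∇×V)₂ = ∂V₁/∂z − ∂V₃/∂x = -8*x*z + 5*x
(∇×V)₃ = ∂V₂/∂x − ∂V₁/∂y = 16*x*z + 8*x
∇×V = (-8*x^2, -8*x*z + 5*x, 16*x*z + 8*x)
At (-1, 1, 1): (-8, 3, -24).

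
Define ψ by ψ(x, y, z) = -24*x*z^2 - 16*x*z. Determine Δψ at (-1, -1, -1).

48

∂²ψ/∂x² = 0
∂²ψ/∂y² = 0
∂²ψ/∂z² = -48*x
∇²ψ = -48*x
At (-1, -1, -1): 48.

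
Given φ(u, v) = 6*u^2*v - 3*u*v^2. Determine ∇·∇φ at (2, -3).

-48

∂²φ/∂u² = 12*v
∂²φ/∂v² = -6*u
∇²φ = -6*u + 12*v
At (2, -3): -48.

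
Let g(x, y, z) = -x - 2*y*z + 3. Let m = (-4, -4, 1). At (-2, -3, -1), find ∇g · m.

∂g/∂x = -1
∂g/∂y = -2*z
∂g/∂z = -2*y
∇g at (-2, -3, -1) = (-1, 2, 6)
∇g · m = (-1)(-4) + (2)(-4) + (6)(1) = 2

2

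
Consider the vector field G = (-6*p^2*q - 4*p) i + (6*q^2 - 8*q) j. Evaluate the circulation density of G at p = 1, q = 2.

6

∂G₂/∂p = 0
∂G₁/∂q = -6*p^2
Scalar curl = 6*p^2
At (1, 2): 6.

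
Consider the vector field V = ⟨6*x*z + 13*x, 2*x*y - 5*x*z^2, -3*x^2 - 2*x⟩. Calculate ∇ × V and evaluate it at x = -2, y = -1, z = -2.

(40, -22, -22)

(∇×V)₁ = ∂V₃/∂y − ∂V₂/∂z = 10*x*z
(∇×V)₂ = ∂V₁/∂z − ∂V₃/∂x = 12*x + 2
(∇×V)₃ = ∂V₂/∂x − ∂V₁/∂y = 2*y - 5*z^2
∇×V = (10*x*z, 12*x + 2, 2*y - 5*z^2)
At (-2, -1, -2): (40, -22, -22).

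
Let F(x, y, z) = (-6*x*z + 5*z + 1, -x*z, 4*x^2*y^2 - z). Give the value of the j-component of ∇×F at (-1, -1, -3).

(∇×F)_2 = ∂F₁/∂z − ∂F₃/∂x
= -6*x + 5 − (8*x*y^2)
= -8*x*y^2 - 6*x + 5
At (-1, -1, -3): 19.

19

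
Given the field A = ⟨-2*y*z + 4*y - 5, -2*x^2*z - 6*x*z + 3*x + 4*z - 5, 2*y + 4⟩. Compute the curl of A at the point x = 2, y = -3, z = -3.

(18, 6, 35)

(∇×A)₁ = ∂A₃/∂y − ∂A₂/∂z = 2*x^2 + 6*x - 2
(∇×A)₂ = ∂A₁/∂z − ∂A₃/∂x = -2*y
(∇×A)₃ = ∂A₂/∂x − ∂A₁/∂y = -4*x*z - 4*z - 1
∇×A = (2*x^2 + 6*x - 2, -2*y, -4*x*z - 4*z - 1)
At (2, -3, -3): (18, 6, 35).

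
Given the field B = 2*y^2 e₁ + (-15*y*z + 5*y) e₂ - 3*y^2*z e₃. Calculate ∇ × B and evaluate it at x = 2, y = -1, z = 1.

(∇×B)₁ = ∂B₃/∂y − ∂B₂/∂z = -6*y*z + 15*y
(∇×B)₂ = ∂B₁/∂z − ∂B₃/∂x = 0
(∇×B)₃ = ∂B₂/∂x − ∂B₁/∂y = -4*y
∇×B = (-6*y*z + 15*y, 0, -4*y)
At (2, -1, 1): (-9, 0, 4).

(-9, 0, 4)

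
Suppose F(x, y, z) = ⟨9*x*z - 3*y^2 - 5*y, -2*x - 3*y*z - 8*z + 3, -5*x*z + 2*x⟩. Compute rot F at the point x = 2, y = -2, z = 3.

(2, 31, -9)

(∇×F)₁ = ∂F₃/∂y − ∂F₂/∂z = 3*y + 8
(∇×F)₂ = ∂F₁/∂z − ∂F₃/∂x = 9*x + 5*z - 2
(∇×F)₃ = ∂F₂/∂x − ∂F₁/∂y = 6*y + 3
∇×F = (3*y + 8, 9*x + 5*z - 2, 6*y + 3)
At (2, -2, 3): (2, 31, -9).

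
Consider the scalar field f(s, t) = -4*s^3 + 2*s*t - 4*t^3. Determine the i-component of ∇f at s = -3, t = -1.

(∇f)_1 = ∂f/∂s = -12*s^2 + 2*t
At (-3, -1): -110.

-110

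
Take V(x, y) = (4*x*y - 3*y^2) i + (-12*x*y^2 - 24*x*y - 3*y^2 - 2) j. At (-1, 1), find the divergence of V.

∂V₁/∂x = 4*y
∂V₂/∂y = -24*x*y - 24*x - 6*y
∇·V = -24*x*y - 24*x - 2*y
At (-1, 1): 46.

46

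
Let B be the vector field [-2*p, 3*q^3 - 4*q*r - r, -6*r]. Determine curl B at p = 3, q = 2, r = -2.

(9, 0, 0)

(∇×B)₁ = ∂B₃/∂q − ∂B₂/∂r = 4*q + 1
(∇×B)₂ = ∂B₁/∂r − ∂B₃/∂p = 0
(∇×B)₃ = ∂B₂/∂p − ∂B₁/∂q = 0
∇×B = (4*q + 1, 0, 0)
At (3, 2, -2): (9, 0, 0).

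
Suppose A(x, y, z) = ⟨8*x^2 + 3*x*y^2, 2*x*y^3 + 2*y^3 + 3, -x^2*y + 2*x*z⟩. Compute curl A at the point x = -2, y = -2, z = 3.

(∇×A)₁ = ∂A₃/∂y − ∂A₂/∂z = -x^2
(∇×A)₂ = ∂A₁/∂z − ∂A₃/∂x = 2*x*y - 2*z
(∇×A)₃ = ∂A₂/∂x − ∂A₁/∂y = -6*x*y + 2*y^3
∇×A = (-x^2, 2*x*y - 2*z, -6*x*y + 2*y^3)
At (-2, -2, 3): (-4, 2, -40).

(-4, 2, -40)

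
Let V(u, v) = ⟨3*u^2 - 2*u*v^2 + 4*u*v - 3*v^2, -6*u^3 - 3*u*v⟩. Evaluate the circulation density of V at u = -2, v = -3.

∂V₂/∂u = -18*u^2 - 3*v
∂V₁/∂v = -4*u*v + 4*u - 6*v
Scalar curl = -18*u^2 + 4*u*v - 4*u + 3*v
At (-2, -3): -49.

-49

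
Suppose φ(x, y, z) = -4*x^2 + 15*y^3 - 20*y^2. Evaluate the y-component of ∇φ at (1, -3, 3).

(∇φ)_2 = ∂φ/∂y = 45*y^2 - 40*y
At (1, -3, 3): 525.

525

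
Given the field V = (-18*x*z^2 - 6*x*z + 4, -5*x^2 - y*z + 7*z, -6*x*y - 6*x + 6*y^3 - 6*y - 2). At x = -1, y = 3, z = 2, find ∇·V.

-86

∂V₁/∂x = -18*z^2 - 6*z
∂V₂/∂y = -z
∂V₃/∂z = 0
∇·V = -18*z^2 - 7*z
At (-1, 3, 2): -86.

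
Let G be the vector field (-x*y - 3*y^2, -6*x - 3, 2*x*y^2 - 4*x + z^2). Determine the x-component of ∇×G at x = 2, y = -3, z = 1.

-24

(∇×G)_1 = ∂G₃/∂y − ∂G₂/∂z
= 4*x*y − (0)
= 4*x*y
At (2, -3, 1): -24.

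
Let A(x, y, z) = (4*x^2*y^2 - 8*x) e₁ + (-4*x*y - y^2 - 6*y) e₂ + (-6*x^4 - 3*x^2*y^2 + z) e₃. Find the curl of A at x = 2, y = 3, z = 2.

(-72, 300, -108)

(∇×A)₁ = ∂A₃/∂y − ∂A₂/∂z = -6*x^2*y
(∇×A)₂ = ∂A₁/∂z − ∂A₃/∂x = 24*x^3 + 6*x*y^2
(∇×A)₃ = ∂A₂/∂x − ∂A₁/∂y = -8*x^2*y - 4*y
∇×A = (-6*x^2*y, 24*x^3 + 6*x*y^2, -8*x^2*y - 4*y)
At (2, 3, 2): (-72, 300, -108).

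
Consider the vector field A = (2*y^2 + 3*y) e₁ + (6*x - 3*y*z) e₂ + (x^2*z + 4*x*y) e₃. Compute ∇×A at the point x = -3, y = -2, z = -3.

(-18, -10, 11)

(∇×A)₁ = ∂A₃/∂y − ∂A₂/∂z = 4*x + 3*y
(∇×A)₂ = ∂A₁/∂z − ∂A₃/∂x = -2*x*z - 4*y
(∇×A)₃ = ∂A₂/∂x − ∂A₁/∂y = -4*y + 3
∇×A = (4*x + 3*y, -2*x*z - 4*y, -4*y + 3)
At (-3, -2, -3): (-18, -10, 11).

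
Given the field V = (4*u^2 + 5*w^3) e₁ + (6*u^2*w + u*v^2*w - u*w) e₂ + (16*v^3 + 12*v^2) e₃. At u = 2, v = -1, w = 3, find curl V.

(0, 135, 72)

(∇×V)₁ = ∂V₃/∂v − ∂V₂/∂w = -6*u^2 - u*v^2 + u + 48*v^2 + 24*v
(∇×V)₂ = ∂V₁/∂w − ∂V₃/∂u = 15*w^2
(∇×V)₃ = ∂V₂/∂u − ∂V₁/∂v = 12*u*w + v^2*w - w
∇×V = (-6*u^2 - u*v^2 + u + 48*v^2 + 24*v, 15*w^2, 12*u*w + v^2*w - w)
At (2, -1, 3): (0, 135, 72).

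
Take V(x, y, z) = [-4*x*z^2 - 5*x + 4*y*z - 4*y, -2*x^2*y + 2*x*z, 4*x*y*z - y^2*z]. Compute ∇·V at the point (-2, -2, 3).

-37

∂V₁/∂x = -4*z^2 - 5
∂V₂/∂y = -2*x^2
∂V₃/∂z = 4*x*y - y^2
∇·V = -2*x^2 + 4*x*y - y^2 - 4*z^2 - 5
At (-2, -2, 3): -37.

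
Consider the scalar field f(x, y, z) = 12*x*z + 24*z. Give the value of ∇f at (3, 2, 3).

(36, 0, 60)

∂f/∂x = 12*z
∂f/∂y = 0
∂f/∂z = 12*x + 24
∇f = (12*z, 0, 12*x + 24)
At (3, 2, 3): (36, 0, 60).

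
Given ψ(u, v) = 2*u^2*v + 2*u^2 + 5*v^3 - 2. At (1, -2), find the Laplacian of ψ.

∂²ψ/∂u² = 4*(v + 1)
∂²ψ/∂v² = 30*v
∇²ψ = 34*v + 4
At (1, -2): -64.

-64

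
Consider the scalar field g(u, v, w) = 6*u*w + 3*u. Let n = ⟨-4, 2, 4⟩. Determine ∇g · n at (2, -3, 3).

-36

∂g/∂u = 6*w + 3
∂g/∂v = 0
∂g/∂w = 6*u
∇g at (2, -3, 3) = (21, 0, 12)
∇g · n = (21)(-4) + (0)(2) + (12)(4) = -36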